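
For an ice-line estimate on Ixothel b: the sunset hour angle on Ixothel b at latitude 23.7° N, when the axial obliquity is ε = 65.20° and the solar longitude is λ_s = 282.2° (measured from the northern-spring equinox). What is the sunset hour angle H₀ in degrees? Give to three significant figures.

Solar declination: sin δ = sin ε · sin λ_s = sin 65.20° × sin 282.2° = -0.88728, so δ = -62.533°.
cos H₀ = −tan φ · tan δ = −tan(+23.7°) × tan(-62.533°) = 0.8444, so H₀ = 0.5653 rad = 32.39°.

H₀ = 32.4°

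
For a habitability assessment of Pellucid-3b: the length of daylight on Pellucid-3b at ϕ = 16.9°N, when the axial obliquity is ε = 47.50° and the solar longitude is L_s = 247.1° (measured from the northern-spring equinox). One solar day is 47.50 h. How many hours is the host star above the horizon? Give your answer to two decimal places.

19.44 h

Solar declination: sin δ = sin ε · sin L_s = sin 47.50° × sin 247.1° = -0.67917, so δ = -42.779°.
cos h₀ = −tan ϕ · tan δ = −tan(+16.9°) × tan(-42.779°) = 0.2811, so h₀ = 1.2858 rad = 73.67°.
Daylight = 2h₀/(2π) × 47.50 h = (1.2858/π) × 47.50 = 19.44 h.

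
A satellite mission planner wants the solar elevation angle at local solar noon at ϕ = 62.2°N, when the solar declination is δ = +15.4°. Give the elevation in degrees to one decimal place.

43.2°

At local noon the hour angle is zero, so the zenith angle equals |ϕ − δ| = |+62.2° − (+15.400°)| = 46.800°.
Elevation = 90° − 46.800° = 43.2°.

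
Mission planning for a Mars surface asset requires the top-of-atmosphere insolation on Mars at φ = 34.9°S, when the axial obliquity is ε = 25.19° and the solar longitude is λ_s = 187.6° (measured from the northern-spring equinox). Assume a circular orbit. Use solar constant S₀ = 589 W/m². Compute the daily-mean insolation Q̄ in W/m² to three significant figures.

Solar declination: sin δ = sin ε · sin λ_s = sin 25.19° × sin 187.6° = -0.05629, so δ = -3.227°.
cos H₀ = −tan(-34.9°) tan(-3.227°) = -0.0393, H₀ = 1.6101 rad.
Bracket: H₀ sin φ sin δ + cos φ cos δ sin H₀ = 1.6101×-0.57215×-0.05629 + 0.82015×0.99841×0.99923 = 0.051855 + 0.818215 = 0.870070.
Q̄ = (S₀/π) × [bracket] = (589/π) × 0.870070 = 163.1 W/m².

Q̄ ≈ 163 W/m²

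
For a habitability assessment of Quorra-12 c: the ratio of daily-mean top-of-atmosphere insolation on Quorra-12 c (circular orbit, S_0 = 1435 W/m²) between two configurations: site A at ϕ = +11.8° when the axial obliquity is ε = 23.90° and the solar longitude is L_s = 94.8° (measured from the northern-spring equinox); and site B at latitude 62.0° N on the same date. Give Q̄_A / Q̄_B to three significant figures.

Q̄_A / Q̄_B ≈ 0.896

— Configuration A (ϕ=+11.8°):
Solar declination: sin δ = sin ε · sin L_s = sin 23.90° × sin 94.8° = 0.40372, so δ = +23.811°.
cos h₀ = −tan(+11.8°) tan(+23.811°) = -0.0922, h₀ = 1.6631 rad.
Bracket: h₀ sin ϕ sin δ + cos ϕ cos δ sin h₀ = 1.6631×0.20450×0.40372 + 0.97887×0.91488×0.99574 = 0.137307 + 0.891734 = 1.029041.
Q̄ = (S_0/π) × [bracket] = (1435/π) × 1.029041 = 470.04 W/m².
— Configuration B (ϕ=+62.0°):
cos h₀ = −tan(+62.0°) tan(+23.811°) = -0.8299, h₀ = 2.5498 rad.
Bracket: h₀ sin ϕ sin δ + cos ϕ cos δ sin h₀ = 2.5498×0.88295×0.40372 + 0.46947×0.91488×0.55787 = 0.908913 + 0.239610 = 1.148523.
Q̄ = (S_0/π) × [bracket] = (1435/π) × 1.148523 = 524.62 W/m².
Ratio Q̄_A / Q̄_B = 470.04 / 524.62 = 0.8960.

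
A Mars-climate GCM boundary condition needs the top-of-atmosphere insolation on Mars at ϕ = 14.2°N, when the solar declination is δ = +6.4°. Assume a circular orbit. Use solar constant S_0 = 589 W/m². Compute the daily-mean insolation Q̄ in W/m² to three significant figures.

Q̄ ≈ 189 W/m²

cos h₀ = −tan(+14.2°) tan(+6.400°) = -0.0284, h₀ = 1.5992 rad.
Bracket: h₀ sin ϕ sin δ + cos ϕ cos δ sin h₀ = 1.5992×0.24531×0.11147 + 0.96945×0.99377×0.99960 = 0.043730 + 0.963025 = 1.006755.
Q̄ = (S_0/π) × [bracket] = (589/π) × 1.006755 = 188.8 W/m².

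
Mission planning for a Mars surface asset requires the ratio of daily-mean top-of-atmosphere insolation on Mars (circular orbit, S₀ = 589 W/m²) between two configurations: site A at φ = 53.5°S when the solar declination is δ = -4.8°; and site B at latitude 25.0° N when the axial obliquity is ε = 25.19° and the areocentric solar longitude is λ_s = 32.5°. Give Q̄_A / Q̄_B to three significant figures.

Q̄_A / Q̄_B ≈ 0.676

— Configuration A (φ=-53.5°):
cos H₀ = −tan(-53.5°) tan(-4.800°) = -0.1135, H₀ = 1.6845 rad.
Bracket: H₀ sin φ sin δ + cos φ cos δ sin H₀ = 1.6845×-0.80386×-0.08368 + 0.59482×0.99649×0.99354 = 0.113311 + 0.588903 = 0.702214.
Q̄ = (S₀/π) × [bracket] = (589/π) × 0.702214 = 131.65 W/m².
— Configuration B (φ=+25.0°):
sin δ = sin 25.19° × sin 32.5° = 0.22869, so δ = +13.220°.
cos H₀ = −tan(+25.0°) tan(+13.220°) = -0.1095, H₀ = 1.6806 rad.
Bracket: H₀ sin φ sin δ + cos φ cos δ sin H₀ = 1.6806×0.42262×0.22869 + 0.90631×0.97350×0.99398 = 0.162428 + 0.876981 = 1.039409.
Q̄ = (S₀/π) × [bracket] = (589/π) × 1.039409 = 194.87 W/m².
Ratio Q̄_A / Q̄_B = 131.65 / 194.87 = 0.6756.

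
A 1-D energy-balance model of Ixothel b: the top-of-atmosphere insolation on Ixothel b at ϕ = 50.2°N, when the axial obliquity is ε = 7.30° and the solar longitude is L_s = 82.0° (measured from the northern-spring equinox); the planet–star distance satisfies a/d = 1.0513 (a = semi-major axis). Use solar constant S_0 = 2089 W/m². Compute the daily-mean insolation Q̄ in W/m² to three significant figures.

Solar declination: sin δ = sin ε · sin L_s = sin 7.30° × sin 82.0° = 0.12583, so δ = +7.229°.
cos h₀ = −tan(+50.2°) tan(+7.229°) = -0.1522, h₀ = 1.7236 rad.
Bracket: h₀ sin ϕ sin δ + cos ϕ cos δ sin h₀ = 1.7236×0.76828×0.12583 + 0.64011×0.99205×0.98834 = 0.166625 + 0.627617 = 0.794242.
Inverse-square distance factor (a/d)² = 1.0513² = 1.105232.
Q̄ = (S_0/π) × 1.105232 × [bracket] = (2089/π) × 1.105232 × 0.794242 = 583.7 W/m².

Q̄ ≈ 584 W/m²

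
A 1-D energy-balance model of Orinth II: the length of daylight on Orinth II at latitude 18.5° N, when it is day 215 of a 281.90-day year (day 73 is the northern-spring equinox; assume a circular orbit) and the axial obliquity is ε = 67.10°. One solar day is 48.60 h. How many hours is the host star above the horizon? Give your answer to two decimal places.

24.19 h

Solar longitude: λ_s = 360° × (215 − 73)/281.90 = 181.341°.
sin δ = sin 67.10° × sin 181.341° = -0.02156, so δ = -1.235°.
cos H₀ = −tan φ · tan δ = −tan(+18.5°) × tan(-1.235°) = 0.0072, so H₀ = 1.5636 rad = 89.59°.
Daylight = 2H₀/(2π) × 48.60 h = (1.5636/π) × 48.60 = 24.19 h.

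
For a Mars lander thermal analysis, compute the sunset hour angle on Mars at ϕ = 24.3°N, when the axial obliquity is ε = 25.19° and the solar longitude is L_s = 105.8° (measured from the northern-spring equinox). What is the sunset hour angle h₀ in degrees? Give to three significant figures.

Solar declination: sin δ = sin ε · sin L_s = sin 25.19° × sin 105.8° = 0.40954, so δ = +24.176°.
cos h₀ = −tan ϕ · tan δ = −tan(+24.3°) × tan(+24.176°) = -0.2027, so h₀ = 1.7749 rad = 101.69°.

h₀ = 102°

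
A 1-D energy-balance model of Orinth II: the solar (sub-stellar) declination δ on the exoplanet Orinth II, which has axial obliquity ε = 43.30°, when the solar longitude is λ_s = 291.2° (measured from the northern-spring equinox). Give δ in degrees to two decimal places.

δ = -39.75°

sin δ = sin ε · sin λ_s = sin 43.30° × sin 291.2° = -0.639405.
δ = arcsin(-0.639405) = -39.75°.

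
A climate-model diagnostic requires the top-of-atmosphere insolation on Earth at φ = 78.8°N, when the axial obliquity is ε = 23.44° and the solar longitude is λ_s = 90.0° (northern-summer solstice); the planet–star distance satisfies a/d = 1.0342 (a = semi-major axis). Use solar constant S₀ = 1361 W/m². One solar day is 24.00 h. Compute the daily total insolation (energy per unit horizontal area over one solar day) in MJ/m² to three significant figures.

49.1 MJ/m²

Solar declination: sin δ = sin ε · sin λ_s = sin 23.44° × sin 90.0° = 0.39779, so δ = +23.440°.
cos H₀ = −tan(+78.8°) tan(+23.440°) = -2.1897 ≤ −1 ⇒ polar day, H₀ = π.
Bracket: H₀ sin φ sin δ + cos φ cos δ sin H₀ = 3.1416×0.98096×0.39779 + 0.19423×0.91748×0.00000 = 1.225903 + 0.000000 = 1.225903.
Inverse-square distance factor (a/d)² = 1.0342² = 1.069570.
Q̄ = (S₀/π) × 1.069570 × [bracket] = (1361/π) × 1.069570 × 1.225903 = 568.03 W/m².
Daily total = Q̄ × 24.00 h × 3600 s/h = 568.03 × 24.00 × 3600 / 10⁶ = 49.08 MJ/m².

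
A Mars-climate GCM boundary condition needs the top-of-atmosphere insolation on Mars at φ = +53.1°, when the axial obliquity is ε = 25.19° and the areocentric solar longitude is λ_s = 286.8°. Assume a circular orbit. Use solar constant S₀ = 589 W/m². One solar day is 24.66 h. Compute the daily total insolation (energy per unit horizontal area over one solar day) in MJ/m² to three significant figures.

2.27 MJ/m²

sin δ = sin 25.19° × sin 286.8° = -0.40746, so δ = -24.045°.
cos H₀ = −tan(+53.1°) tan(-24.045°) = 0.5942, H₀ = 0.9345 rad.
Bracket: H₀ sin φ sin δ + cos φ cos δ sin H₀ = 0.9345×0.79968×-0.40746 + 0.60042×0.91323×0.80428 = -0.304495 + 0.441004 = 0.136509.
Q̄ = (S₀/π) × [bracket] = (589/π) × 0.136509 = 25.593 W/m².
Daily total = Q̄ × 24.66 h × 3600 s/h = 25.593 × 24.66 × 3600 / 10⁶ = 2.272 MJ/m².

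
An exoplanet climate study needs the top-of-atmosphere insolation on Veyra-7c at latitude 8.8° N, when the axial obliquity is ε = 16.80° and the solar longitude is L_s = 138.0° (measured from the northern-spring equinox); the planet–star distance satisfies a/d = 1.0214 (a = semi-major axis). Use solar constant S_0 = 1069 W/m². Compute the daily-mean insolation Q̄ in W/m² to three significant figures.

Solar declination: sin δ = sin ε · sin L_s = sin 16.80° × sin 138.0° = 0.19340, so δ = +11.151°.
cos h₀ = −tan(+8.8°) tan(+11.151°) = -0.0305, h₀ = 1.6013 rad.
Bracket: h₀ sin ϕ sin δ + cos ϕ cos δ sin h₀ = 1.6013×0.15299×0.19340 + 0.98823×0.98112×0.99953 = 0.047380 + 0.969117 = 1.016497.
Inverse-square distance factor (a/d)² = 1.0214² = 1.043258.
Q̄ = (S_0/π) × 1.043258 × [bracket] = (1069/π) × 1.043258 × 1.016497 = 360.8 W/m².

Q̄ ≈ 361 W/m²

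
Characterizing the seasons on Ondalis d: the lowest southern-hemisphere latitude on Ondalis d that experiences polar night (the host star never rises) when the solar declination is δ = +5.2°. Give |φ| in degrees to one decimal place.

|φ| = 84.8°

Polar night requires cos H₀ = −tan φ tan δ ≥ 1, i.e. tan φ tan δ ≤ −1.
The boundary is |tan φ| · |tan δ| = 1, so |φ| = 90° − |δ| = 90° − 5.2° = 84.8° in the southern hemisphere.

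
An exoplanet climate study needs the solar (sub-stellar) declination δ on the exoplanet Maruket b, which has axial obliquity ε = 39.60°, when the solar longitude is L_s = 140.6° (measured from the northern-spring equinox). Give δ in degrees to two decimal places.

δ = +23.87°

sin δ = sin ε · sin L_s = sin 39.60° × sin 140.6° = 0.404592.
δ = arcsin(0.404592) = +23.87°.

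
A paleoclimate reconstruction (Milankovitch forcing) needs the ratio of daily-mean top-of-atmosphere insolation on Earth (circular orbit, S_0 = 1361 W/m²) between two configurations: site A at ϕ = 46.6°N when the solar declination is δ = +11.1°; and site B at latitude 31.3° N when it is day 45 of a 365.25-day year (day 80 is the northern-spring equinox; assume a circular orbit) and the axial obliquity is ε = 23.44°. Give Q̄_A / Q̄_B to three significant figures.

Q̄_A / Q̄_B ≈ 1.38

— Configuration A (ϕ=+46.6°):
cos h₀ = −tan(+46.6°) tan(+11.100°) = -0.2075, h₀ = 1.7798 rad.
Bracket: h₀ sin ϕ sin δ + cos ϕ cos δ sin h₀ = 1.7798×0.72657×0.19252 + 0.68709×0.98129×0.97824 = 0.248957 + 0.659563 = 0.908520.
Q̄ = (S_0/π) × [bracket] = (1361/π) × 0.908520 = 393.59 W/m².
— Configuration B (ϕ=+31.3°):
Solar longitude: L_s = 360° × (45 − 80)/365.25 = -34.497°, i.e. -34.497° + 360° = 325.503°.
sin δ = sin 23.44° × sin 325.503° = -0.22529, so δ = -13.020°.
cos h₀ = −tan(+31.3°) tan(-13.020°) = 0.1406, h₀ = 1.4297 rad.
Bracket: h₀ sin ϕ sin δ + cos ϕ cos δ sin h₀ = 1.4297×0.51952×-0.22529 + 0.85446×0.97429×0.99007 = -0.167336 + 0.824225 = 0.656889.
Q̄ = (S_0/π) × [bracket] = (1361/π) × 0.656889 = 284.58 W/m².
Ratio Q̄_A / Q̄_B = 393.59 / 284.58 = 1.383.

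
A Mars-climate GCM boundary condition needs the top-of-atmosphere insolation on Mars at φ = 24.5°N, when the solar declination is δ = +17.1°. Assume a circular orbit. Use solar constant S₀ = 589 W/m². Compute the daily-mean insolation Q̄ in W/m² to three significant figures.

Q̄ ≈ 201 W/m²

cos H₀ = −tan(+24.5°) tan(+17.100°) = -0.1402, H₀ = 1.7115 rad.
Bracket: H₀ sin φ sin δ + cos φ cos δ sin H₀ = 1.7115×0.41469×0.29404 + 0.90996×0.95579×0.99012 = 0.208693 + 0.861138 = 1.069831.
Q̄ = (S₀/π) × [bracket] = (589/π) × 1.069831 = 200.6 W/m².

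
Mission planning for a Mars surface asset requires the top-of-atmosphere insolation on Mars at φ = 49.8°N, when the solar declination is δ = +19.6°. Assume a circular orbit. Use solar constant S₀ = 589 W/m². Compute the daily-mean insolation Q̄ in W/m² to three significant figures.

Q̄ ≈ 200 W/m²

cos H₀ = −tan(+49.8°) tan(+19.600°) = -0.4214, H₀ = 2.0058 rad.
Bracket: H₀ sin φ sin δ + cos φ cos δ sin H₀ = 2.0058×0.76380×0.33545 + 0.64546×0.94206×0.90689 = 0.513919 + 0.551445 = 1.065364.
Q̄ = (S₀/π) × [bracket] = (589/π) × 1.065364 = 199.7 W/m².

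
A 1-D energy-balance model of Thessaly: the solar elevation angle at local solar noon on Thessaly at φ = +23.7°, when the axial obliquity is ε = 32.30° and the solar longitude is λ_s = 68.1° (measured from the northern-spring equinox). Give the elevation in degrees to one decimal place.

84.0°

Solar declination: sin δ = sin ε · sin λ_s = sin 32.30° × sin 68.1° = 0.49579, so δ = +29.722°.
At local noon the hour angle is zero, so the zenith angle equals |φ − δ| = |+23.7° − (+29.722°)| = 6.022°.
Elevation = 90° − 6.022° = 84.0°.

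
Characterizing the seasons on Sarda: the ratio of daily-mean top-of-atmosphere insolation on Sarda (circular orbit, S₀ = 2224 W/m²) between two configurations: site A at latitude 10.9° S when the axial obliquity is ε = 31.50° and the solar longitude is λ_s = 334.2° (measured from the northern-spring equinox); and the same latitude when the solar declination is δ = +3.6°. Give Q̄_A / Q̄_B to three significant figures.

— Configuration A (φ=-10.9°):
Solar declination: sin δ = sin ε · sin λ_s = sin 31.50° × sin 334.2° = -0.22741, so δ = -13.144°.
cos H₀ = −tan(-10.9°) tan(-13.144°) = -0.0450, H₀ = 1.6158 rad.
Bracket: H₀ sin φ sin δ + cos φ cos δ sin H₀ = 1.6158×-0.18910×-0.22741 + 0.98196×0.97380×0.99899 = 0.069485 + 0.955267 = 1.024752.
Q̄ = (S₀/π) × [bracket] = (2224/π) × 1.024752 = 725.44 W/m².
— Configuration B (φ=-10.9°):
cos H₀ = −tan(-10.9°) tan(+3.600°) = 0.0121, H₀ = 1.5587 rad.
Bracket: H₀ sin φ sin δ + cos φ cos δ sin H₀ = 1.5587×-0.18910×0.06279 + 0.98196×0.99803×0.99993 = -0.018507 + 0.979957 = 0.961450.
Q̄ = (S₀/π) × [bracket] = (2224/π) × 0.961450 = 680.63 W/m².
Ratio Q̄_A / Q̄_B = 725.44 / 680.63 = 1.066.

Q̄_A / Q̄_B ≈ 1.07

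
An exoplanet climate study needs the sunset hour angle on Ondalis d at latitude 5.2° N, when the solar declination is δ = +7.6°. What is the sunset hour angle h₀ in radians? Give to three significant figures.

cos h₀ = −tan ϕ · tan δ = −tan(+5.2°) × tan(+7.600°) = -0.0121, so h₀ = 1.5829 rad = 90.70°.

h₀ = 1.58 rad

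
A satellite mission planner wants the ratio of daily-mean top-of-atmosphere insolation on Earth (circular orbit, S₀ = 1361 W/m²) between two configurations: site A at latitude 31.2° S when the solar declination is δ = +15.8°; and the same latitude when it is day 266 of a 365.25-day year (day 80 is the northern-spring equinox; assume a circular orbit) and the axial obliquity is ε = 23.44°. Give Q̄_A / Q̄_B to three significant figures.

— Configuration A (φ=-31.2°):
cos H₀ = −tan(-31.2°) tan(+15.800°) = 0.1714, H₀ = 1.3986 rad.
Bracket: H₀ sin φ sin δ + cos φ cos δ sin H₀ = 1.3986×-0.51803×0.27228 + 0.85536×0.96222×0.98521 = -0.197271 + 0.810872 = 0.613601.
Q̄ = (S₀/π) × [bracket] = (1361/π) × 0.613601 = 265.82 W/m².
— Configuration B (φ=-31.2°):
Solar longitude: λ_s = 360° × (266 − 80)/365.25 = 183.326°.
sin δ = sin 23.44° × sin 183.326° = -0.02308, so δ = -1.323°.
cos H₀ = −tan(-31.2°) tan(-1.323°) = -0.0140, H₀ = 1.5848 rad.
Bracket: H₀ sin φ sin δ + cos φ cos δ sin H₀ = 1.5848×-0.51803×-0.02308 + 0.85536×0.99973×0.99990 = 0.018948 + 0.855044 = 0.873992.
Q̄ = (S₀/π) × [bracket] = (1361/π) × 0.873992 = 378.63 W/m².
Ratio Q̄_A / Q̄_B = 265.82 / 378.63 = 0.7021.

Q̄_A / Q̄_B ≈ 0.702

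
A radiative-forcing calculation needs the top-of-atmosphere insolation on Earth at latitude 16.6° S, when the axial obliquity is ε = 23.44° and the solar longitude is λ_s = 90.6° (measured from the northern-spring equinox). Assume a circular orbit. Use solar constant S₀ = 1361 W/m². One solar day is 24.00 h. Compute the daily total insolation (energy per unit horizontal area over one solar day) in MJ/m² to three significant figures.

Solar declination: sin δ = sin ε · sin λ_s = sin 23.44° × sin 90.6° = 0.39777, so δ = +23.439°.
cos H₀ = −tan(-16.6°) tan(+23.439°) = 0.1292, H₀ = 1.4412 rad.
Bracket: H₀ sin φ sin δ + cos φ cos δ sin H₀ = 1.4412×-0.28569×0.39777 + 0.95832×0.91749×0.99161 = -0.163776 + 0.871872 = 0.708096.
Q̄ = (S₀/π) × [bracket] = (1361/π) × 0.708096 = 306.76 W/m².
Daily total = Q̄ × 24.00 h × 3600 s/h = 306.76 × 24.00 × 3600 / 10⁶ = 26.50 MJ/m².

26.5 MJ/m²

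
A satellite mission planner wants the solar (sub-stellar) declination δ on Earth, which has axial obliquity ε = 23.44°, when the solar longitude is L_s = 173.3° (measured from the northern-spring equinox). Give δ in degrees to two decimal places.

δ = +2.66°

sin δ = sin ε · sin L_s = sin 23.44° × sin 173.3° = 0.046410.
δ = arcsin(0.046410) = +2.66°.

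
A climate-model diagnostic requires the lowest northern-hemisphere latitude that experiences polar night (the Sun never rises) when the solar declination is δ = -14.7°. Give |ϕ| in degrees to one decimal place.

|ϕ| = 75.3°

Polar night requires cos h₀ = −tan ϕ tan δ ≥ 1, i.e. tan ϕ tan δ ≤ −1.
The boundary is |tan ϕ| · |tan δ| = 1, so |ϕ| = 90° − |δ| = 90° − 14.7° = 75.3° in the northern hemisphere.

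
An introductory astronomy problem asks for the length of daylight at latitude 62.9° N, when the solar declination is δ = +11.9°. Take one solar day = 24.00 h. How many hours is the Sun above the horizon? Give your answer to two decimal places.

15.24 h

cos H₀ = −tan φ · tan δ = −tan(+62.9°) × tan(+11.900°) = -0.4118, so H₀ = 1.9952 rad = 114.32°.
Daylight = 2H₀/(2π) × 24.00 h = (1.9952/π) × 24.00 = 15.24 h.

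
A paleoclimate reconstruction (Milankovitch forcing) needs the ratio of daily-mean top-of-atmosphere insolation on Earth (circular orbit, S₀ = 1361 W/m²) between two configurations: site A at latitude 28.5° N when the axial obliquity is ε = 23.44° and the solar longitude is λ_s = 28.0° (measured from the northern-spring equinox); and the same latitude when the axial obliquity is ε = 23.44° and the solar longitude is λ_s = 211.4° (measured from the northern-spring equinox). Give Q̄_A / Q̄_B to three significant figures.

Q̄_A / Q̄_B ≈ 1.42

— Configuration A (φ=+28.5°):
Solar declination: sin δ = sin ε · sin λ_s = sin 23.44° × sin 28.0° = 0.18675, so δ = +10.763°.
cos H₀ = −tan(+28.5°) tan(+10.763°) = -0.1032, H₀ = 1.6742 rad.
Bracket: H₀ sin φ sin δ + cos φ cos δ sin H₀ = 1.6742×0.47716×0.18675 + 0.87882×0.98241×0.99466 = 0.149187 + 0.858751 = 1.007938.
Q̄ = (S₀/π) × [bracket] = (1361/π) × 1.007938 = 436.66 W/m².
— Configuration B (φ=+28.5°):
Solar declination: sin δ = sin ε · sin λ_s = sin 23.44° × sin 211.4° = -0.20725, so δ = -11.961°.
cos H₀ = −tan(+28.5°) tan(-11.961°) = 0.1150, H₀ = 1.4555 rad.
Bracket: H₀ sin φ sin δ + cos φ cos δ sin H₀ = 1.4555×0.47716×-0.20725 + 0.87882×0.97829×0.99336 = -0.143936 + 0.854032 = 0.710096.
Q̄ = (S₀/π) × [bracket] = (1361/π) × 0.710096 = 307.63 W/m².
Ratio Q̄_A / Q̄_B = 436.66 / 307.63 = 1.419.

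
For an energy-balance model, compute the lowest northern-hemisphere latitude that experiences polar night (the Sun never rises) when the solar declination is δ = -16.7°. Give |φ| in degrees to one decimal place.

Polar night requires cos H₀ = −tan φ tan δ ≥ 1, i.e. tan φ tan δ ≤ −1.
The boundary is |tan φ| · |tan δ| = 1, so |φ| = 90° − |δ| = 90° − 16.7° = 73.3° in the northern hemisphere.

|φ| = 73.3°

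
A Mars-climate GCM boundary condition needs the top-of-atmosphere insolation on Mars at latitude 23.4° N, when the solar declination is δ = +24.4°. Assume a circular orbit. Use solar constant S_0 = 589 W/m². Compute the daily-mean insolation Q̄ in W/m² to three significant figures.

cos h₀ = −tan(+23.4°) tan(+24.400°) = -0.1963, h₀ = 1.7684 rad.
Bracket: h₀ sin ϕ sin δ + cos ϕ cos δ sin h₀ = 1.7684×0.39715×0.41310 + 0.91775×0.91068×0.98054 = 0.290128 + 0.819512 = 1.109640.
Q̄ = (S_0/π) × [bracket] = (589/π) × 1.109640 = 208.0 W/m².

Q̄ ≈ 208 W/m²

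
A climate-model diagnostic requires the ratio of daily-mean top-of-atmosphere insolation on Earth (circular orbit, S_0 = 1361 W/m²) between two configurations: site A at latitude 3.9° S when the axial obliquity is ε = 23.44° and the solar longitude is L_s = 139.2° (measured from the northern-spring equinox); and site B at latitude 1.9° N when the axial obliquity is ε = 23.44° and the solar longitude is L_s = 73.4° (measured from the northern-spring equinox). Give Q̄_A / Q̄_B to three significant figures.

— Configuration A (ϕ=-3.9°):
Solar declination: sin δ = sin ε · sin L_s = sin 23.44° × sin 139.2° = 0.25992, so δ = +15.066°.
cos h₀ = −tan(-3.9°) tan(+15.066°) = 0.0184, h₀ = 1.5524 rad.
Bracket: h₀ sin ϕ sin δ + cos ϕ cos δ sin h₀ = 1.5524×-0.06802×0.25992 + 0.99768×0.96563×0.99983 = -0.027446 + 0.963226 = 0.935780.
Q̄ = (S_0/π) × [bracket] = (1361/π) × 0.935780 = 405.40 W/m².
— Configuration B (ϕ=+1.9°):
Solar declination: sin δ = sin ε · sin L_s = sin 23.44° × sin 73.4° = 0.38121, so δ = +22.409°.
cos h₀ = −tan(+1.9°) tan(+22.409°) = -0.0137, h₀ = 1.5845 rad.
Bracket: h₀ sin ϕ sin δ + cos ϕ cos δ sin h₀ = 1.5845×0.03316×0.38121 + 0.99945×0.92449×0.99991 = 0.020030 + 0.923898 = 0.943928.
Q̄ = (S_0/π) × [bracket] = (1361/π) × 0.943928 = 408.93 W/m².
Ratio Q̄_A / Q̄_B = 405.40 / 408.93 = 0.9914.

Q̄_A / Q̄_B ≈ 0.991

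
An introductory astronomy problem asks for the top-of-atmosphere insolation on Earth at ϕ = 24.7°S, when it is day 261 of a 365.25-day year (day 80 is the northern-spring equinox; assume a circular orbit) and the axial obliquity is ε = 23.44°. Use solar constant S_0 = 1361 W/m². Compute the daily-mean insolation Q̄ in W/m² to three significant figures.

Q̄ ≈ 390 W/m²

Solar longitude: L_s = 360° × (261 − 80)/365.25 = 178.398°.
sin δ = sin 23.44° × sin 178.398° = 0.01112, so δ = +0.637°.
cos h₀ = −tan(-24.7°) tan(+0.637°) = 0.0051, h₀ = 1.5657 rad.
Bracket: h₀ sin ϕ sin δ + cos ϕ cos δ sin h₀ = 1.5657×-0.41787×0.01112 + 0.90851×0.99994×0.99999 = -0.007275 + 0.908446 = 0.901171.
Q̄ = (S_0/π) × [bracket] = (1361/π) × 0.901171 = 390.4 W/m².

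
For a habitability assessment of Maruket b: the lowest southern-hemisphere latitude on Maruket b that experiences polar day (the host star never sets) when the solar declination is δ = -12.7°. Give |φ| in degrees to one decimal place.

|φ| = 77.3°

Polar day requires cos H₀ = −tan φ tan δ ≤ −1, i.e. tan φ tan δ ≥ 1.
The boundary is |tan φ| · |tan δ| = 1, so |φ| = 90° − |δ| = 90° − 12.7° = 77.3° in the southern hemisphere.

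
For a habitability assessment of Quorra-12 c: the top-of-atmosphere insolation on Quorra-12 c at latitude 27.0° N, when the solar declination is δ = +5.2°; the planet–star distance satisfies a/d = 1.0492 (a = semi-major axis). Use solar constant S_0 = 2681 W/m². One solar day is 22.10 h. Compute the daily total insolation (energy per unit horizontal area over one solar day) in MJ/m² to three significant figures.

71.2 MJ/m²

cos h₀ = −tan(+27.0°) tan(+5.200°) = -0.0464, h₀ = 1.6172 rad.
Bracket: h₀ sin ϕ sin δ + cos ϕ cos δ sin h₀ = 1.6172×0.45399×0.09063 + 0.89101×0.99588×0.99892 = 0.066540 + 0.886381 = 0.952921.
Inverse-square distance factor (a/d)² = 1.0492² = 1.100821.
Q̄ = (S_0/π) × 1.100821 × [bracket] = (2681/π) × 1.100821 × 0.952921 = 895.20 W/m².
Daily total = Q̄ × 22.10 h × 3600 s/h = 895.20 × 22.10 × 3600 / 10⁶ = 71.22 MJ/m².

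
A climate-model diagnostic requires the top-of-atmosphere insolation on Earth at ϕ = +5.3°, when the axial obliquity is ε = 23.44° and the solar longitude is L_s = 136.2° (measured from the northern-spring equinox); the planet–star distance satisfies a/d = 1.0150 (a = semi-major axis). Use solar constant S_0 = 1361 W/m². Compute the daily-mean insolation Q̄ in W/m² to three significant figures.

Q̄ ≈ 445 W/m²

Solar declination: sin δ = sin ε · sin L_s = sin 23.44° × sin 136.2° = 0.27533, so δ = +15.981°.
cos h₀ = −tan(+5.3°) tan(+15.981°) = -0.0266, h₀ = 1.5974 rad.
Bracket: h₀ sin ϕ sin δ + cos ϕ cos δ sin h₀ = 1.5974×0.09237×0.27533 + 0.99572×0.96135×0.99965 = 0.040625 + 0.956900 = 0.997525.
Inverse-square distance factor (a/d)² = 1.0150² = 1.030225.
Q̄ = (S_0/π) × 1.030225 × [bracket] = (1361/π) × 1.030225 × 0.997525 = 445.2 W/m².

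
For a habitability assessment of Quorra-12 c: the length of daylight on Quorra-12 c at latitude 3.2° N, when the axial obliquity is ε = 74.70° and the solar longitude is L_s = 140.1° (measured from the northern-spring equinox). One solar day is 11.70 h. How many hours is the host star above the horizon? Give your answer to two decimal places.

6.01 h

Solar declination: sin δ = sin ε · sin L_s = sin 74.70° × sin 140.1° = 0.61872, so δ = +38.222°.
cos h₀ = −tan ϕ · tan δ = −tan(+3.2°) × tan(+38.222°) = -0.0440, so h₀ = 1.6148 rad = 92.52°.
Daylight = 2h₀/(2π) × 11.70 h = (1.6148/π) × 11.70 = 6.01 h.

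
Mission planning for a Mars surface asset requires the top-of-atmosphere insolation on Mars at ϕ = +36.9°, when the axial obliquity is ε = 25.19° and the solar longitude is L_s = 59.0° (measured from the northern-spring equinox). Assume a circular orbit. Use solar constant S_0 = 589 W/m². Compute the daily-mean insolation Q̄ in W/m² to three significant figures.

Q̄ ≈ 210 W/m²

Solar declination: sin δ = sin ε · sin L_s = sin 25.19° × sin 59.0° = 0.36483, so δ = +21.397°.
cos h₀ = −tan(+36.9°) tan(+21.397°) = -0.2942, h₀ = 1.8694 rad.
Bracket: h₀ sin ϕ sin δ + cos ϕ cos δ sin h₀ = 1.8694×0.60042×0.36483 + 0.79968×0.93107×0.95574 = 0.409494 + 0.711604 = 1.121098.
Q̄ = (S_0/π) × [bracket] = (589/π) × 1.121098 = 210.2 W/m².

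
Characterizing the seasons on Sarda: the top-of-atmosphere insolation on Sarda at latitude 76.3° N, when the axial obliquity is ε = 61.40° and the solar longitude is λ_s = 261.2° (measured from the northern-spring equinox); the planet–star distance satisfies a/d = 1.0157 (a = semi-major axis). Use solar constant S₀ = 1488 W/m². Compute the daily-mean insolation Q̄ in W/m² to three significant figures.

Solar declination: sin δ = sin ε · sin λ_s = sin 61.40° × sin 261.2° = -0.86765, so δ = -60.186°.
cos H₀ = −tan(+76.3°) tan(-60.186°) = 7.1589 ≥ 1 ⇒ polar night, H₀ = 0 and Q̄ = 0.
Inverse-square distance factor (a/d)² = 1.0157² = 1.031646.

Q̄ ≈ 0.00 W/m²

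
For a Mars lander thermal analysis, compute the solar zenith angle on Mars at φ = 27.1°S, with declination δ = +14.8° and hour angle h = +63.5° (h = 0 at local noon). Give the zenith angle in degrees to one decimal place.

θ_z = 74.5°

cos θ_z = sin φ sin δ + cos φ cos δ cos h = -0.116367 + 0.384033 = 0.267666.
θ_z = arccos(0.267666) = 74.5°.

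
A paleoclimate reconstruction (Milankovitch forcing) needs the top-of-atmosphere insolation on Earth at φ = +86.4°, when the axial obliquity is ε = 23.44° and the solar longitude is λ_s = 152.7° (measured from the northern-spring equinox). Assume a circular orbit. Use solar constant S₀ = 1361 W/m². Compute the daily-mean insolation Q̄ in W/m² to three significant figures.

Solar declination: sin δ = sin ε · sin λ_s = sin 23.44° × sin 152.7° = 0.18245, so δ = +10.512°.
cos H₀ = −tan(+86.4°) tan(+10.512°) = -2.9494 ≤ −1 ⇒ polar day, H₀ = π.
Bracket: H₀ sin φ sin δ + cos φ cos δ sin H₀ = 3.1416×0.99803×0.18245 + 0.06279×0.98322×0.00000 = 0.572056 + 0.000000 = 0.572056.
Q̄ = (S₀/π) × [bracket] = (1361/π) × 0.572056 = 247.8 W/m².

Q̄ ≈ 248 W/m²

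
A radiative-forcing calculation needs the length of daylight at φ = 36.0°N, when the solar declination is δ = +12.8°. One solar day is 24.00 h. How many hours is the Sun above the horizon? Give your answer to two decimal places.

13.27 h

cos H₀ = −tan φ · tan δ = −tan(+36.0°) × tan(+12.800°) = -0.1651, so H₀ = 1.7366 rad = 99.50°.
Daylight = 2H₀/(2π) × 24.00 h = (1.7366/π) × 24.00 = 13.27 h.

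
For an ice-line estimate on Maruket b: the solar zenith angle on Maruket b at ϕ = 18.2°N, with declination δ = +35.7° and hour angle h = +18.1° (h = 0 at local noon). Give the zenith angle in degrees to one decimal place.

θ_z = 23.7°

cos θ_z = sin ϕ sin δ + cos ϕ cos δ cos h = 0.182260 + 0.733282 = 0.915542.
θ_z = arccos(0.915542) = 23.7°.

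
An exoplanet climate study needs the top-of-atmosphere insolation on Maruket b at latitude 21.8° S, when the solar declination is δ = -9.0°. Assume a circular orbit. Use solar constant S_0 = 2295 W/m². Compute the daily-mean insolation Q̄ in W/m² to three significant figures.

Q̄ ≈ 738 W/m²

cos h₀ = −tan(-21.8°) tan(-9.000°) = -0.0633, h₀ = 1.6342 rad.
Bracket: h₀ sin ϕ sin δ + cos ϕ cos δ sin h₀ = 1.6342×-0.37137×-0.15643 + 0.92849×0.98769×0.99799 = 0.094936 + 0.915217 = 1.010153.
Q̄ = (S_0/π) × [bracket] = (2295/π) × 1.010153 = 737.9 W/m².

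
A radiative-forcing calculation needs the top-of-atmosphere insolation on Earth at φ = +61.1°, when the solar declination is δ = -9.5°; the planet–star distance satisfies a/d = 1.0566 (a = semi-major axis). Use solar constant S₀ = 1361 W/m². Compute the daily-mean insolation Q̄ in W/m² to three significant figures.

cos H₀ = −tan(+61.1°) tan(-9.500°) = 0.3031, H₀ = 1.2628 rad.
Bracket: H₀ sin φ sin δ + cos φ cos δ sin H₀ = 1.2628×0.87546×-0.16505 + 0.48328×0.98629×0.95295 = -0.182468 + 0.454228 = 0.271760.
Inverse-square distance factor (a/d)² = 1.0566² = 1.116404.
Q̄ = (S₀/π) × 1.116404 × [bracket] = (1361/π) × 1.116404 × 0.271760 = 131.4 W/m².

Q̄ ≈ 131 W/m²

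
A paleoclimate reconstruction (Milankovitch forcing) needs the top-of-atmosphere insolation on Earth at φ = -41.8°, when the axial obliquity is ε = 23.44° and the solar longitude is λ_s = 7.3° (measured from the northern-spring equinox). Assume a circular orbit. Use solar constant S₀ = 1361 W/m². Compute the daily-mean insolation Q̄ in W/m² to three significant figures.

Q̄ ≈ 300 W/m²

Solar declination: sin δ = sin ε · sin λ_s = sin 23.44° × sin 7.3° = 0.05054, so δ = +2.897°.
cos H₀ = −tan(-41.8°) tan(+2.897°) = 0.0453, H₀ = 1.5255 rad.
Bracket: H₀ sin φ sin δ + cos φ cos δ sin H₀ = 1.5255×-0.66653×0.05054 + 0.74548×0.99872×0.99898 = -0.051389 + 0.743766 = 0.692377.
Q̄ = (S₀/π) × [bracket] = (1361/π) × 0.692377 = 300.0 W/m².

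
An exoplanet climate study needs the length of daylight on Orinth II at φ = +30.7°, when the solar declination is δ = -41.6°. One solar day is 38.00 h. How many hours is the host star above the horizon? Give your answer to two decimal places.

12.28 h

cos H₀ = −tan φ · tan δ = −tan(+30.7°) × tan(-41.600°) = 0.5272, so H₀ = 1.0155 rad = 58.19°.
Daylight = 2H₀/(2π) × 38.00 h = (1.0155/π) × 38.00 = 12.28 h.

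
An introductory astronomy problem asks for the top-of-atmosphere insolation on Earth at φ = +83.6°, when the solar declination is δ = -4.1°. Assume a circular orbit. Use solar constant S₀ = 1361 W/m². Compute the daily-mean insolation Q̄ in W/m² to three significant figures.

Q̄ ≈ 10.0 W/m²

cos H₀ = −tan(+83.6°) tan(-4.100°) = 0.6390, H₀ = 0.8775 rad.
Bracket: H₀ sin φ sin δ + cos φ cos δ sin H₀ = 0.8775×0.99377×-0.07150 + 0.11147×0.99744×0.76917 = -0.062350 + 0.085520 = 0.023170.
Q̄ = (S₀/π) × [bracket] = (1361/π) × 0.023170 = 10.04 W/m².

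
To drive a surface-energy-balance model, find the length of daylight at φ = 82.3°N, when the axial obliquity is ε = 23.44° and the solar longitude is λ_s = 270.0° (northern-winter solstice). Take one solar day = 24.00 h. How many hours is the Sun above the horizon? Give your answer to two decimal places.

0.00 h

Solar declination: sin δ = sin ε · sin λ_s = sin 23.44° × sin 270.0° = -0.39779, so δ = -23.440°.
cos H₀ = −tan φ · tan δ = 3.2067 ≥ 1, so the Sun never rises (polar night) and H₀ = 0.
Daylight = 2H₀/(2π) × 24.00 h = (0.0000/π) × 24.00 = 0.00 h.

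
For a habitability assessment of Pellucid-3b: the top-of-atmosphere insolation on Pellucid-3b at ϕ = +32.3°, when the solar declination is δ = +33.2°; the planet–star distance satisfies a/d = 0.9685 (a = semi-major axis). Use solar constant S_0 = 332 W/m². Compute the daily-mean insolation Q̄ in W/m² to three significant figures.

cos h₀ = −tan(+32.3°) tan(+33.200°) = -0.4137, h₀ = 1.9973 rad.
Bracket: h₀ sin ϕ sin δ + cos ϕ cos δ sin h₀ = 1.9973×0.53435×0.54756 + 0.84526×0.83676×0.91042 = 0.584387 + 0.643922 = 1.228309.
Inverse-square distance factor (a/d)² = 0.9685² = 0.937992.
Q̄ = (S_0/π) × 0.937992 × [bracket] = (332/π) × 0.937992 × 1.228309 = 121.8 W/m².

Q̄ ≈ 122 W/m²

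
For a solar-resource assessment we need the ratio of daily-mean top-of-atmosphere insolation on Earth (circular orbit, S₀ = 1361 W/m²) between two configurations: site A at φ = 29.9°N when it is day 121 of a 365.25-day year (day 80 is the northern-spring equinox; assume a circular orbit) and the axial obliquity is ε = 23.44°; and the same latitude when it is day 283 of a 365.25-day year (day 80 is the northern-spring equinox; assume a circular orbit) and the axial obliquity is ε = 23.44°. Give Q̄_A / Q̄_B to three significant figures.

— Configuration A (φ=+29.9°):
Solar longitude: λ_s = 360° × (121 − 80)/365.25 = 40.411°.
sin δ = sin 23.44° × sin 40.411° = 0.25787, so δ = +14.944°.
cos H₀ = −tan(+29.9°) tan(+14.944°) = -0.1535, H₀ = 1.7249 rad.
Bracket: H₀ sin φ sin δ + cos φ cos δ sin H₀ = 1.7249×0.49849×0.25787 + 0.86690×0.96618×0.98815 = 0.221728 + 0.827656 = 1.049384.
Q̄ = (S₀/π) × [bracket] = (1361/π) × 1.049384 = 454.61 W/m².
— Configuration B (φ=+29.9°):
Solar longitude: λ_s = 360° × (283 − 80)/365.25 = 200.082°.
sin δ = sin 23.44° × sin 200.082° = -0.13659, so δ = -7.850°.
cos H₀ = −tan(+29.9°) tan(-7.850°) = 0.0793, H₀ = 1.4914 rad.
Bracket: H₀ sin φ sin δ + cos φ cos δ sin H₀ = 1.4914×0.49849×-0.13659 + 0.86690×0.99063×0.99685 = -0.101548 + 0.856072 = 0.754524.
Q̄ = (S₀/π) × [bracket] = (1361/π) × 0.754524 = 326.87 W/m².
Ratio Q̄_A / Q̄_B = 454.61 / 326.87 = 1.391.

Q̄_A / Q̄_B ≈ 1.39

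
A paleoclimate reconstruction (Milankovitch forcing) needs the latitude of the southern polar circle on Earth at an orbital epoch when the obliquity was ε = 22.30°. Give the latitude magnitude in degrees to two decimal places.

The polar circle is the lowest latitude that experiences at least one full rotation of continuous darkness at the northern-summer solstice; it lies at |φ| = 90° − ε = 90° − 22.30° = 67.70°.

67.70°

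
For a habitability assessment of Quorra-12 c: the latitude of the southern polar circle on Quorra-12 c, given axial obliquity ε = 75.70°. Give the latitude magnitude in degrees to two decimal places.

14.30°

The polar circle is the lowest latitude that experiences at least one full rotation of continuous darkness at the northern-summer solstice; it lies at |φ| = 90° − ε = 90° − 75.70° = 14.30°.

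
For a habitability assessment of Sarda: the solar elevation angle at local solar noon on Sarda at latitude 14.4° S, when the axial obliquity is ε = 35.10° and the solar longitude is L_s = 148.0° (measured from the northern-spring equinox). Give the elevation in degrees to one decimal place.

Solar declination: sin δ = sin ε · sin L_s = sin 35.10° × sin 148.0° = 0.30471, so δ = +17.740°.
At local noon the hour angle is zero, so the zenith angle equals |ϕ − δ| = |-14.4° − (+17.740°)| = 32.140°.
Elevation = 90° − 32.140° = 57.9°.

57.9°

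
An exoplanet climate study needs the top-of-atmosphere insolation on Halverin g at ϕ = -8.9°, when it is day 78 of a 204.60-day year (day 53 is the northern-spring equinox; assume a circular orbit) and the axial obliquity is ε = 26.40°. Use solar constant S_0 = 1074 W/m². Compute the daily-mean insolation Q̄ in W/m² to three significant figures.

Solar longitude: L_s = 360° × (78 − 53)/204.60 = 43.988°.
sin δ = sin 26.40° × sin 43.988° = 0.30880, so δ = +17.987°.
cos h₀ = −tan(-8.9°) tan(+17.987°) = 0.0508, h₀ = 1.5199 rad.
Bracket: h₀ sin ϕ sin δ + cos ϕ cos δ sin h₀ = 1.5199×-0.15471×0.30880 + 0.98796×0.95113×0.99871 = -0.072612 + 0.938466 = 0.865854.
Q̄ = (S_0/π) × [bracket] = (1074/π) × 0.865854 = 296.0 W/m².

Q̄ ≈ 296 W/m²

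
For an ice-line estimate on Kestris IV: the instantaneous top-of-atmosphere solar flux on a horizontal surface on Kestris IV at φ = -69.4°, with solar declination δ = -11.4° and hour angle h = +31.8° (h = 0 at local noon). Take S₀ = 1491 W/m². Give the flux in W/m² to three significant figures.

cos θ_z = sin φ sin δ + cos φ cos δ cos h = 0.185019 + 0.293128 = 0.478147.
Flux = S₀ · cos θ_z = 1491 × 0.478147 = 712.9 W/m².

713 W/m²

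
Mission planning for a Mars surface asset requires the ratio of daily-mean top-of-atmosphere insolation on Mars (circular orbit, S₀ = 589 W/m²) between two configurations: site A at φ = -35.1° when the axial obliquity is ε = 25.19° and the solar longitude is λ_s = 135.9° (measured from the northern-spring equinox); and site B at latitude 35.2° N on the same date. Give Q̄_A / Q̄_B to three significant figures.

Q̄_A / Q̄_B ≈ 0.499

— Configuration A (φ=-35.1°):
Solar declination: sin δ = sin ε · sin λ_s = sin 25.19° × sin 135.9° = 0.29620, so δ = +17.229°.
cos H₀ = −tan(-35.1°) tan(+17.229°) = 0.2179, H₀ = 1.3511 rad.
Bracket: H₀ sin φ sin δ + cos φ cos δ sin H₀ = 1.3511×-0.57501×0.29620 + 0.81815×0.95513×0.97596 = -0.230117 + 0.762654 = 0.532537.
Q̄ = (S₀/π) × [bracket] = (589/π) × 0.532537 = 99.842 W/m².
— Configuration B (φ=+35.2°):
cos H₀ = −tan(+35.2°) tan(+17.229°) = -0.2188, H₀ = 1.7913 rad.
Bracket: H₀ sin φ sin δ + cos φ cos δ sin H₀ = 1.7913×0.57643×0.29620 + 0.81714×0.95513×0.97578 = 0.305844 + 0.761572 = 1.067416.
Q̄ = (S₀/π) × [bracket] = (589/π) × 1.067416 = 200.12 W/m².
Ratio Q̄_A / Q̄_B = 99.842 / 200.12 = 0.4989.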